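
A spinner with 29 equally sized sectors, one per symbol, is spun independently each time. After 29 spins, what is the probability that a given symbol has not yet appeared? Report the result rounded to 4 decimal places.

Each spin misses the fixed symbol with probability (29-1)/29 = 28/29, independently.
P(still missing after 29) = (28/29)^29 = 0.36144.

0.3614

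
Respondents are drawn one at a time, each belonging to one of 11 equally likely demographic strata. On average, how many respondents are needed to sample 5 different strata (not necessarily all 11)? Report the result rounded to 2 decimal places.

6.27

Going from k to k+1 distinct takes a geometric number of respondents with mean 11/(11-k).
Sum over k = 0,...,4: E = 11/11 + 11/10 + 11/9 + 11/8 + 11/7 = 6.269.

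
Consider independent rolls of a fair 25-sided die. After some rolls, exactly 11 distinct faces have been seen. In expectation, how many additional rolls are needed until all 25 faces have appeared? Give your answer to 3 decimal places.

The wait to go from k to k+1 distinct faces is geometric with mean 25/(25-k).
Sum over k = 11,...,24: E = 25/14 + 25/13 + 25/12 + ... + 25/2 + 25/1 = 81.2891.

81.289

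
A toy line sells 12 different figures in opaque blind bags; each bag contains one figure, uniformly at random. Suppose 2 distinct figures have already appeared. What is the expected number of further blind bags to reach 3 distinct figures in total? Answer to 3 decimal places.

1.200

From k distinct to k+1 distinct takes on average 12/(12-k) blind bags.
Only the k = 2 term is needed: E = 12/10 = 1.2000.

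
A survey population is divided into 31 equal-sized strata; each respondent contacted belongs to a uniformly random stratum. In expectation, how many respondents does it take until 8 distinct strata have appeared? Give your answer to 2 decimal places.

With k distinct strata already seen, the next new one arrives after an expected 31/(31-k) respondents.
Sum over k = 0,...,7: E = 31/31 + 31/30 + 31/29 + ... + 31/25 + 31/24 = 9.082.

9.08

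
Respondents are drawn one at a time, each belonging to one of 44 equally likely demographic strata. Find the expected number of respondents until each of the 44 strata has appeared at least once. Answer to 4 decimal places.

192.3999

Split into phases: going from k distinct to k+1 distinct takes on average 44/(44-k) respondents.
E[T] = 44/44 + 44/43 + 44/42 + ... + 44/2 + 44/1 = 44·H_{44}.
H_{44} = 4.37273, so E[T] = 192.39994.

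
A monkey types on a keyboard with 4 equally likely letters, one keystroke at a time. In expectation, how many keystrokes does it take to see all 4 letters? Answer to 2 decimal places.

After k distinct letters have appeared, the next keystroke gives a new one with probability (4-k)/4, so the expected wait for the (k+1)-th is 4/(4-k).
E[T] = 4/4 + 4/3 + 4/2 + 4/1 = 4·H_{4}.
H_{4} = 2.083, so E[T] = 8.333.

8.33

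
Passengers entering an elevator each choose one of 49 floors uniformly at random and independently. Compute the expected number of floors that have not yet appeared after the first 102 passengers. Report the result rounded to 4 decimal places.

For each floor, P(unseen after 102) = (48/49)^102 = 0.12207.
By linearity of expectation, E[unseen] = 49·(48/49)^102 = 5.98139.

5.9814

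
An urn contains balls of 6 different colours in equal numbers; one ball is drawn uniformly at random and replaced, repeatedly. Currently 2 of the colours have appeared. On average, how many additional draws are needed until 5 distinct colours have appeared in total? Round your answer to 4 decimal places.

With k distinct colours already seen, the next new one takes an expected 6/(6-k) draws.
Sum over k = 2,...,4: E = 6/4 + 6/3 + 6/2 = 6.50000.

6.5000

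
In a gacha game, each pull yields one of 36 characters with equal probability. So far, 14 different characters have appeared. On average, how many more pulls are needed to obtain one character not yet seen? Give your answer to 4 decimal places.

1.6364

Each pull yields a new character with probability (36-14)/36 = 22/36, so the wait is geometric with mean 36/22.
E = 36/22 = 1.63636.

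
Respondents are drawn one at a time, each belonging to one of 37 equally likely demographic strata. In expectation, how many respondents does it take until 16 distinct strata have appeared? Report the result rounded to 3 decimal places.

20.580

Going from k to k+1 distinct takes a geometric number of respondents with mean 37/(37-k).
Sum over k = 0,...,15: E = 37/37 + 37/36 + 37/35 + ... + 37/23 + 37/22 = 20.5804.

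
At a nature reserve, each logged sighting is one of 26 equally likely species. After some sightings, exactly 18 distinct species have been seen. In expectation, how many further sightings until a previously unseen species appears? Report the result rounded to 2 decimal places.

3.25

Each sighting yields a new species with probability (26-18)/26 = 8/26, so the wait is geometric with mean 26/8.
E = 26/8 = 3.250.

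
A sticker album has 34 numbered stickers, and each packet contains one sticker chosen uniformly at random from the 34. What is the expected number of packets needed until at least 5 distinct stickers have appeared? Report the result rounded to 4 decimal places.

5.3229

With k distinct stickers already seen, the next new one arrives after an expected 34/(34-k) packets.
Sum over k = 0,...,4: E = 34/34 + 34/33 + 34/32 + 34/31 + 34/30 = 5.32291.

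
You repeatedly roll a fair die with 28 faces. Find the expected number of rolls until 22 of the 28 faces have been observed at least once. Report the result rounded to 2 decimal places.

With k distinct faces already seen, the next new one arrives after an expected 28/(28-k) rolls.
Sum over k = 0,...,21: E = 28/28 + 28/27 + 28/26 + ... + 28/8 + 28/7 = 41.361.

41.36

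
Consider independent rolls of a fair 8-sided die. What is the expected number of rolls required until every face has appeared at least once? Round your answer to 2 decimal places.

The wait to go from k to k+1 distinct faces is geometric with mean 8/(8-k).
E[T] = 8/8 + 8/7 + 8/6 + ... + 8/2 + 8/1 = 8·H_{8}.
H_{8} = 2.718, so E[T] = 21.743.

21.74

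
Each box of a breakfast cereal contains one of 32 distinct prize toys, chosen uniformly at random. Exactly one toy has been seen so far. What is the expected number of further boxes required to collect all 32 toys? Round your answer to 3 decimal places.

128.872

With k distinct toys already seen, the next new one takes an expected 32/(32-k) boxes.
Sum over k = 1,...,31: E = 32/31 + 32/30 + 32/29 + ... + 32/2 + 32/1 = 128.8718.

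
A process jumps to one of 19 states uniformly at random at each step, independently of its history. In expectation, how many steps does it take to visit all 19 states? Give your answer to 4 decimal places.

67.4071

The wait to go from k to k+1 distinct states is geometric with mean 19/(19-k).
E[T] = 19/19 + 19/18 + 19/17 + ... + 19/2 + 19/1 = 19·H_{19}.
H_{19} = 3.54774, so E[T] = 67.40705.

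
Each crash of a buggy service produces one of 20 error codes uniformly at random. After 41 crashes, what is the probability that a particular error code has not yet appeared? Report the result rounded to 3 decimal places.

0.122

Each crash misses the fixed error code with probability (20-1)/20 = 19/20, independently.
P(still missing after 41) = (19/20)^41 = 0.1221.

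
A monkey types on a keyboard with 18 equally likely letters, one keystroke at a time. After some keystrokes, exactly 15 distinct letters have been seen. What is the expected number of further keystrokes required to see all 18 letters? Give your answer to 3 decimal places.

33.000

With k distinct letters already seen, the next new one takes an expected 18/(18-k) keystrokes.
Sum over k = 15,...,17: E = 18/3 + 18/2 + 18/1 = 33.0000.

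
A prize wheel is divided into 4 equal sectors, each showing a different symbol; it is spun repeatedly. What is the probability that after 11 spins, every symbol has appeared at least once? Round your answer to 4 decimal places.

Let A_i be the event that symbol i is missing after 11 spins. By inclusion–exclusion on the A_i,
P(all seen) = Σ_{j=0}^{4} (-1)^j C(4,j)((4-j)/4)^11
= 1.00000 - 0.16894 + 0.00293 - 0.00000 + 0.00000
= 0.83399.

0.8340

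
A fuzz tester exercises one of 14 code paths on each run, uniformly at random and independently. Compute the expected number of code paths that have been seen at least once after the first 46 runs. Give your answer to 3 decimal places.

For each code path, P(seen in 46 runs) = 1 - (13/14)^46 = 0.9669.
By linearity of expectation, E[distinct seen] = 14·(1 - (13/14)^46) = 13.5369.

13.537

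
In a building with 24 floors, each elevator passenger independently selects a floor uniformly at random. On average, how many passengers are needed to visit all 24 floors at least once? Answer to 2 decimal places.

90.62

After k distinct floors have appeared, the next passenger gives a new one with probability (24-k)/24, so the expected wait for the (k+1)-th is 24/(24-k).
E[T] = 24/24 + 24/23 + 24/22 + ... + 24/2 + 24/1 = 24·H_{24}.
H_{24} = 3.776, so E[T] = 90.623.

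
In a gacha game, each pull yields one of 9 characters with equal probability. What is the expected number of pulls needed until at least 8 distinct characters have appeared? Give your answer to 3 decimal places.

16.461

Going from k to k+1 distinct takes a geometric number of pulls with mean 9/(9-k).
Sum over k = 0,...,7: E = 9/9 + 9/8 + 9/7 + ... + 9/3 + 9/2 = 16.4607.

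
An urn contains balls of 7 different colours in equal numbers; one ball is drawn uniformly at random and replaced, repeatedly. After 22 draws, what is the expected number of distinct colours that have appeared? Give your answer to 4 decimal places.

6.7643

For each colour, P(seen in 22 draws) = 1 - (6/7)^22 = 0.96634.
By linearity of expectation, E[distinct seen] = 7·(1 - (6/7)^22) = 6.76435.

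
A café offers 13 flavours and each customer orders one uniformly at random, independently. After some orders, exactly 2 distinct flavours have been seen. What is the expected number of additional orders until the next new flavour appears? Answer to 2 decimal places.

Each order yields a new flavour with probability (13-2)/13 = 11/13, so the wait is geometric with mean 13/11.
E = 13/11 = 1.182.

1.18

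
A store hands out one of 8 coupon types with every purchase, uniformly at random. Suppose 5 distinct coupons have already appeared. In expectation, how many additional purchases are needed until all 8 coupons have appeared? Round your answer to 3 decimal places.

From k distinct to k+1 distinct takes on average 8/(8-k) purchases.
Sum over k = 5,...,7: E = 8/3 + 8/2 + 8/1 = 14.6667.

14.667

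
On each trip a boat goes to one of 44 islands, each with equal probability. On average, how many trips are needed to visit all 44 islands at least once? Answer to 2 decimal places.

Split into phases: going from k distinct to k+1 distinct takes on average 44/(44-k) trips.
E[T] = 44/44 + 44/43 + 44/42 + ... + 44/2 + 44/1 = 44·H_{44}.
H_{44} = 4.373, so E[T] = 192.400.

192.40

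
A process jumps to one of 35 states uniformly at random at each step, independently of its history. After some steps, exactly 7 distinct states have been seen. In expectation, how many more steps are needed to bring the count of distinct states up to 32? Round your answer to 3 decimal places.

73.284

From k distinct to k+1 distinct takes on average 35/(35-k) steps.
Sum over k = 7,...,31: E = 35/28 + 35/27 + 35/26 + ... + 35/5 + 35/4 = 73.2843.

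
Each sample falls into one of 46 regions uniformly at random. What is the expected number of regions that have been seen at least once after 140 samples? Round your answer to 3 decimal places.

43.880

For each region, P(seen in 140 samples) = 1 - (45/46)^140 = 0.9539.
By linearity of expectation, E[distinct seen] = 46·(1 - (45/46)^140) = 43.8796.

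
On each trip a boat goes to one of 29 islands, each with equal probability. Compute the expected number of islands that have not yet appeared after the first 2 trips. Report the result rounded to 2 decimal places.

27.03

For each island, P(unseen after 2) = (28/29)^2 = 0.932.
By linearity of expectation, E[unseen] = 29·(28/29)^2 = 27.034.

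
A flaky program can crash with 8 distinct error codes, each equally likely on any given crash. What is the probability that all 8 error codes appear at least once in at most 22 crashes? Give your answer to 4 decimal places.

By inclusion–exclusion over which error codes are missing,
P(all seen) = Σ_{j=0}^{8} (-1)^j C(8,j)((8-j)/8)^22
= 1.00000 - 0.42390 + 0.04995 - 0.00181 + 0.00002 - 0.00000 + 0.00000 - 0.00000 + 0.00000
= 0.62425.

0.6243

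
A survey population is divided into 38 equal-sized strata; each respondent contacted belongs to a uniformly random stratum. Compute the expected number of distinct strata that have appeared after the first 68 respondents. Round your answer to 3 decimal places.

For each stratum, P(seen in 68 respondents) = 1 - (37/38)^68 = 0.8369.
By linearity of expectation, E[distinct seen] = 38·(1 - (37/38)^68) = 31.8025.

31.803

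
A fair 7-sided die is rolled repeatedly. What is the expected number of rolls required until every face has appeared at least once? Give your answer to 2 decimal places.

18.15

The wait to go from k to k+1 distinct faces is geometric with mean 7/(7-k).
E[T] = 7/7 + 7/6 + 7/5 + ... + 7/2 + 7/1 = 7·H_{7}.
H_{7} = 2.593, so E[T] = 18.150.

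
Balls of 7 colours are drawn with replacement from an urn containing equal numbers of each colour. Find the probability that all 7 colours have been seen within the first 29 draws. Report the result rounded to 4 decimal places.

By inclusion–exclusion over which colours are missing,
P(all seen) = Σ_{j=0}^{7} (-1)^j C(7,j)((7-j)/7)^29
= 1.00000 - 0.08010 + 0.00121 - 0.00000 + 0.00000 - 0.00000 + 0.00000 - 0.00000
= 0.92111.

0.9211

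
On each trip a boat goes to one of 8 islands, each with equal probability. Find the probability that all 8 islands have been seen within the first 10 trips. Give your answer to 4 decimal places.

0.0282

Let A_i be the event that island i is missing after 10 trips. By inclusion–exclusion on the A_i,
P(all seen) = Σ_{j=0}^{8} (-1)^j C(8,j)((8-j)/8)^10
= 1.00000 - 2.10460 + 1.57678 - 0.50932 + 0.06836 - 0.00308 + 0.00003 - 0.00000 + 0.00000
= 0.02816.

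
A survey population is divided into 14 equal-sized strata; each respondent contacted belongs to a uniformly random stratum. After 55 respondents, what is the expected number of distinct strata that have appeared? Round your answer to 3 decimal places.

13.762

For each stratum, P(seen in 55 respondents) = 1 - (13/14)^55 = 0.9830.
By linearity of expectation, E[distinct seen] = 14·(1 - (13/14)^55) = 13.7623.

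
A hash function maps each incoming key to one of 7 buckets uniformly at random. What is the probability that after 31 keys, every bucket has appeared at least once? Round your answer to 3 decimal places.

By inclusion–exclusion over which buckets are missing,
P(all seen) = Σ_{j=0}^{7} (-1)^j C(7,j)((7-j)/7)^31
= 1.0000 - 0.0589 + 0.0006 - 0.0000 + 0.0000 - 0.0000 + 0.0000 - 0.0000
= 0.9418.

0.942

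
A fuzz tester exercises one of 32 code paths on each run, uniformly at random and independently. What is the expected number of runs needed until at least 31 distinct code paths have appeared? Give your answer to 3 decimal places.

97.872

With k distinct code paths already seen, the next new one arrives after an expected 32/(32-k) runs.
Sum over k = 0,...,30: E = 32/32 + 32/31 + 32/30 + ... + 32/3 + 32/2 = 97.8718.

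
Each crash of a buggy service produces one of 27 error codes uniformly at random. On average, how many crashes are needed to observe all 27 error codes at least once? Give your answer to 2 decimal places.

105.07

The wait to go from k to k+1 distinct error codes is geometric with mean 27/(27-k).
E[T] = 27/27 + 27/26 + 27/25 + ... + 27/2 + 27/1 = 27·H_{27}.
H_{27} = 3.891, so E[T] = 105.069.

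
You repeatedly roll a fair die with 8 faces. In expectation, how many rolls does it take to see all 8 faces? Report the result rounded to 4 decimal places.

After k distinct faces have appeared, the next roll gives a new one with probability (8-k)/8, so the expected wait for the (k+1)-th is 8/(8-k).
E[T] = 8/8 + 8/7 + 8/6 + ... + 8/2 + 8/1 = 8·H_{8}.
H_{8} = 2.71786, so E[T] = 21.74286.

21.7429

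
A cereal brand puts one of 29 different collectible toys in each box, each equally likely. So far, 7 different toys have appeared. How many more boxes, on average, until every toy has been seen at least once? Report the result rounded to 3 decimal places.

From k distinct to k+1 distinct takes on average 29/(29-k) boxes.
Sum over k = 7,...,28: E = 29/22 + 29/21 + 29/20 + ... + 29/2 + 29/1 = 107.0336.

107.034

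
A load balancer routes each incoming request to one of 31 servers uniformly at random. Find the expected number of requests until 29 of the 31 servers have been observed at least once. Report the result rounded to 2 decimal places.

With k distinct servers already seen, the next new one arrives after an expected 31/(31-k) requests.
Sum over k = 0,...,28: E = 31/31 + 31/30 + 31/29 + ... + 31/4 + 31/3 = 78.345.

78.34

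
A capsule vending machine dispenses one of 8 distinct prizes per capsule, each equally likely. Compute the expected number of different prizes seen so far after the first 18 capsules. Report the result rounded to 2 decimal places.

7.28

For each prize, P(seen in 18 capsules) = 1 - (7/8)^18 = 0.910.
By linearity of expectation, E[distinct seen] = 8·(1 - (7/8)^18) = 7.277.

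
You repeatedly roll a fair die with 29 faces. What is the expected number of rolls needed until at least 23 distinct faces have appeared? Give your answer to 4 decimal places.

With k distinct faces already seen, the next new one arrives after an expected 29/(29-k) rolls.
Sum over k = 0,...,22: E = 29/29 + 29/28 + 29/27 + ... + 29/8 + 29/7 = 43.83796.

43.8380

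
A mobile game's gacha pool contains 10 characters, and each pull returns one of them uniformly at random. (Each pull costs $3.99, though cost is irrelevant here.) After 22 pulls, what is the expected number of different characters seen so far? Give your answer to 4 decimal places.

9.0152

For each character, P(seen in 22 pulls) = 1 - (9/10)^22 = 0.90152.
By linearity of expectation, E[distinct seen] = 10·(1 - (9/10)^22) = 9.01523.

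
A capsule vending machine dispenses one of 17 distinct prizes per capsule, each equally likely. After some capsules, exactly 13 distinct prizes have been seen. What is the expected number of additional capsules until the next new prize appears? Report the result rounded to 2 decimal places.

4.25

Each capsule yields a new prize with probability (17-13)/17 = 4/17, so the wait is geometric with mean 17/4.
E = 17/4 = 4.250.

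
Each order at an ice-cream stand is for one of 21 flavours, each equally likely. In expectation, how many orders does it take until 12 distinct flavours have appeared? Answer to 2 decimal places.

17.14

With k distinct flavours already seen, the next new one arrives after an expected 21/(21-k) orders.
Sum over k = 0,...,11: E = 21/21 + 21/20 + 21/19 + ... + 21/11 + 21/10 = 17.144.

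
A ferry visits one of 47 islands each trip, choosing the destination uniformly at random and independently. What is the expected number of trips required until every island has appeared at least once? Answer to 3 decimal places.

208.584

After k distinct islands have appeared, the next trip gives a new one with probability (47-k)/47, so the expected wait for the (k+1)-th is 47/(47-k).
E[T] = 47/47 + 47/46 + 47/45 + ... + 47/2 + 47/1 = 47·H_{47}.
H_{47} = 4.4380, so E[T] = 208.5843.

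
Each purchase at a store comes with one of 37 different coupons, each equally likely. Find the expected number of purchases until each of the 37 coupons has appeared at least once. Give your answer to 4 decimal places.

After k distinct coupons have appeared, the next purchase gives a new one with probability (37-k)/37, so the expected wait for the (k+1)-th is 37/(37-k).
E[T] = 37/37 + 37/36 + 37/35 + ... + 37/2 + 37/1 = 37·H_{37}.
H_{37} = 4.20159, so E[T] = 155.45869.

155.4587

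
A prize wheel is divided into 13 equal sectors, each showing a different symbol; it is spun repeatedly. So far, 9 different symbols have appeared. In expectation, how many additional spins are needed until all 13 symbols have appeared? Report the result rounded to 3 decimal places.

With k distinct symbols already seen, the next new one takes an expected 13/(13-k) spins.
Sum over k = 9,...,12: E = 13/4 + 13/3 + 13/2 + 13/1 = 27.0833.

27.083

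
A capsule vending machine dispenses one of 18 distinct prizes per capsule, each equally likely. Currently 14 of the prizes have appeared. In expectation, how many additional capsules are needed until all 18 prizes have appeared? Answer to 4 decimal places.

With k distinct prizes already seen, the next new one takes an expected 18/(18-k) capsules.
Sum over k = 14,...,17: E = 18/4 + 18/3 + 18/2 + 18/1 = 37.50000.

37.5000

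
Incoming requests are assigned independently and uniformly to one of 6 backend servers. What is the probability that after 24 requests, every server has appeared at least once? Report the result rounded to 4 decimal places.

0.9254

Let A_i be the event that server i is missing after 24 requests. By inclusion–exclusion on the A_i,
P(all seen) = Σ_{j=0}^{6} (-1)^j C(6,j)((6-j)/6)^24
= 1.00000 - 0.07547 + 0.00089 - 0.00000 + 0.00000 - 0.00000 + 0.00000
= 0.92542.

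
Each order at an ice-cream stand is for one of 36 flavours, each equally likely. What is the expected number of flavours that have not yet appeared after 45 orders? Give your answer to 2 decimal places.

For each flavour, P(unseen after 45) = (35/36)^45 = 0.281.
By linearity of expectation, E[unseen] = 36·(35/36)^45 = 10.133.

10.13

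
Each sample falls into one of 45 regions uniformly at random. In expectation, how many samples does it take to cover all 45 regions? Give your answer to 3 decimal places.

After k distinct regions have appeared, the next sample gives a new one with probability (45-k)/45, so the expected wait for the (k+1)-th is 45/(45-k).
E[T] = 45/45 + 45/44 + 45/43 + ... + 45/2 + 45/1 = 45·H_{45}.
H_{45} = 4.3949, so E[T] = 197.7727.

197.773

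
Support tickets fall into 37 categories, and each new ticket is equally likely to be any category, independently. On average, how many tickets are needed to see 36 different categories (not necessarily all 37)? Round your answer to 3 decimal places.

118.459

With k distinct categories already seen, the next new one arrives after an expected 37/(37-k) tickets.
Sum over k = 0,...,35: E = 37/37 + 37/36 + 37/35 + ... + 37/3 + 37/2 = 118.4587.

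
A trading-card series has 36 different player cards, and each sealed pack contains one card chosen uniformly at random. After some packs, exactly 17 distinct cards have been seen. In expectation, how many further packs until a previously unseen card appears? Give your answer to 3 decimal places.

1.895

Each pack yields a new card with probability (36-17)/36 = 19/36, so the wait is geometric with mean 36/19.
E = 36/19 = 1.8947.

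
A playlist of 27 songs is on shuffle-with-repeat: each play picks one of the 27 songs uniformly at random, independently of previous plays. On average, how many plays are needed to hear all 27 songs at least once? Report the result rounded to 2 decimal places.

105.07

After k distinct songs have appeared, the next play gives a new one with probability (27-k)/27, so the expected wait for the (k+1)-th is 27/(27-k).
E[T] = 27/27 + 27/26 + 27/25 + ... + 27/2 + 27/1 = 27·H_{27}.
H_{27} = 3.891, so E[T] = 105.069.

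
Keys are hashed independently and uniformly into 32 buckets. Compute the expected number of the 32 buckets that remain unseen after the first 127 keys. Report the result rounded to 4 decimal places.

0.5676

For each bucket, P(unseen after 127) = (31/32)^127 = 0.01774.
By linearity of expectation, E[unseen] = 32·(31/32)^127 = 0.56759.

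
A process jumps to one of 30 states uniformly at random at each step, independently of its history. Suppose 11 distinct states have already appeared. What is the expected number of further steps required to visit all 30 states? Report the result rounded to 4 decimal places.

From k distinct to k+1 distinct takes on average 30/(30-k) steps.
Sum over k = 11,...,29: E = 30/19 + 30/18 + 30/17 + ... + 30/2 + 30/1 = 106.43219.

106.4322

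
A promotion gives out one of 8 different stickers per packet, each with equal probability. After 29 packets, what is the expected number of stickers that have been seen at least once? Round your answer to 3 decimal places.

For each sticker, P(seen in 29 packets) = 1 - (7/8)^29 = 0.9792.
By linearity of expectation, E[distinct seen] = 8·(1 - (7/8)^29) = 7.8335.

7.834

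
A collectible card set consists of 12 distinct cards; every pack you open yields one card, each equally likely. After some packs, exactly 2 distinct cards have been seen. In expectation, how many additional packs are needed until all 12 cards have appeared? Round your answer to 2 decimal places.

35.15

The wait to go from k to k+1 distinct cards is geometric with mean 12/(12-k).
Sum over k = 2,...,11: E = 12/10 + 12/9 + 12/8 + ... + 12/2 + 12/1 = 35.148.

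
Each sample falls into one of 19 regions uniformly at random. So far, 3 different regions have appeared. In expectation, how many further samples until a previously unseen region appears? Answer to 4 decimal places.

1.1875

The number of samples until the next new region is geometric with success probability 16/19, so its mean is 19/16.
E = 19/16 = 1.18750.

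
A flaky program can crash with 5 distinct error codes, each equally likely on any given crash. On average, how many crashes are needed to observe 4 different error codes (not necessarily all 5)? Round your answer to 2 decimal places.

With k distinct error codes already seen, the next new one arrives after an expected 5/(5-k) crashes.
Sum over k = 0,...,3: E = 5/5 + 5/4 + 5/3 + 5/2 = 6.417.

6.42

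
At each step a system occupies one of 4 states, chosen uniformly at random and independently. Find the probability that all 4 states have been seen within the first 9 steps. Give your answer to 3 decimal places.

0.711

Let A_i be the event that state i is missing after 9 steps. By inclusion–exclusion on the A_i,
P(all seen) = Σ_{j=0}^{4} (-1)^j C(4,j)((4-j)/4)^9
= 1.0000 - 0.3003 + 0.0117 - 0.0000 + 0.0000
= 0.7114.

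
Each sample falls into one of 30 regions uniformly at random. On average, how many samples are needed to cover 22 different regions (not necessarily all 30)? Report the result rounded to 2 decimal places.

38.31

With k distinct regions already seen, the next new one arrives after an expected 30/(30-k) samples.
Sum over k = 0,...,21: E = 30/30 + 30/29 + 30/28 + ... + 30/10 + 30/9 = 38.314.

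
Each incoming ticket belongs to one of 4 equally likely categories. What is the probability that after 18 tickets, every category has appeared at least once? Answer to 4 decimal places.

0.9775

Let A_i be the event that category i is missing after 18 tickets. By inclusion–exclusion on the A_i,
P(all seen) = Σ_{j=0}^{4} (-1)^j C(4,j)((4-j)/4)^18
= 1.00000 - 0.02255 + 0.00002 - 0.00000 + 0.00000
= 0.97747.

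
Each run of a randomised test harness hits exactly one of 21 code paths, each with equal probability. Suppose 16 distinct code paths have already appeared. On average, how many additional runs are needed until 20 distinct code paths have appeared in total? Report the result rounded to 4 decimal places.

26.9500

From k distinct to k+1 distinct takes on average 21/(21-k) runs.
Sum over k = 16,...,19: E = 21/5 + 21/4 + 21/3 + 21/2 = 26.95000.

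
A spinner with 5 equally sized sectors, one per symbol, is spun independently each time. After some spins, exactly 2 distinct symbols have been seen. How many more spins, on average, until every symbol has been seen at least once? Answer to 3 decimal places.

From k distinct to k+1 distinct takes on average 5/(5-k) spins.
Sum over k = 2,...,4: E = 5/3 + 5/2 + 5/1 = 9.1667.

9.167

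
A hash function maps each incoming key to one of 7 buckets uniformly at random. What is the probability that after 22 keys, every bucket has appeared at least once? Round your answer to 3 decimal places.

By inclusion–exclusion over which buckets are missing,
P(all seen) = Σ_{j=0}^{7} (-1)^j C(7,j)((7-j)/7)^22
= 1.0000 - 0.2357 + 0.0128 - 0.0002 + 0.0000 - 0.0000 + 0.0000 - 0.0000
= 0.7770.

0.777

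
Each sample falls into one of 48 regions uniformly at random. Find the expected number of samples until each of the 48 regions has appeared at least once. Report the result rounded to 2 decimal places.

The wait to go from k to k+1 distinct regions is geometric with mean 48/(48-k).
E[T] = 48/48 + 48/47 + 48/46 + ... + 48/2 + 48/1 = 48·H_{48}.
H_{48} = 4.459, so E[T] = 214.022.

214.02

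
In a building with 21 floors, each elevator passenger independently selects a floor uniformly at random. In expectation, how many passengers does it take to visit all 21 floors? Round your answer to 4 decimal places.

76.5525

The wait to go from k to k+1 distinct floors is geometric with mean 21/(21-k).
E[T] = 21/21 + 21/20 + 21/19 + ... + 21/2 + 21/1 = 21·H_{21}.
H_{21} = 3.64536, so E[T] = 76.55253.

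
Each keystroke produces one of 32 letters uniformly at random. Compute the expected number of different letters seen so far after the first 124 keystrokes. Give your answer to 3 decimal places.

31.376

For each letter, P(seen in 124 keystrokes) = 1 - (31/32)^124 = 0.9805.
By linearity of expectation, E[distinct seen] = 32·(1 - (31/32)^124) = 31.3757.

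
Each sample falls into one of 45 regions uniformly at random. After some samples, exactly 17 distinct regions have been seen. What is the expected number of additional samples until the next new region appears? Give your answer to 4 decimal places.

The number of samples until the next new region is geometric with success probability 28/45, so its mean is 45/28.
E = 45/28 = 1.60714.

1.6071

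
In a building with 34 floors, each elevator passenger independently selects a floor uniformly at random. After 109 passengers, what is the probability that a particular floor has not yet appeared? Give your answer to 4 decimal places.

0.0386

On each passenger the fixed floor fails to appear with probability 33/34.
P(still missing after 109) = (33/34)^109 = 0.03862.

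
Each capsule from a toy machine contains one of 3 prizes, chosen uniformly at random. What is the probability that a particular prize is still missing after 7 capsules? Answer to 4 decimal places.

On each capsule the fixed prize fails to appear with probability 2/3.
P(still missing after 7) = (2/3)^7 = 0.05853.

0.0585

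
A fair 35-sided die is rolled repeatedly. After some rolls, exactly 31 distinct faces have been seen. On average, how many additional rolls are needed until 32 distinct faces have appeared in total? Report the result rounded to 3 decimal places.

8.750

From k distinct to k+1 distinct takes on average 35/(35-k) rolls.
Only the k = 31 term is needed: E = 35/4 = 8.7500.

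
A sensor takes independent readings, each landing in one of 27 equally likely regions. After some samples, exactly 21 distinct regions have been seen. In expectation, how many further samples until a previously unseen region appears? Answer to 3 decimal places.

The number of samples until the next new region is geometric with success probability 6/27, so its mean is 27/6.
E = 27/6 = 4.5000.

4.500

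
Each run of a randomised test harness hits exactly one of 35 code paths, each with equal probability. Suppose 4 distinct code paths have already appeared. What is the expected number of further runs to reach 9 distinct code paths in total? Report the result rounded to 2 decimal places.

With k distinct code paths already seen, the next new one takes an expected 35/(35-k) runs.
Sum over k = 4,...,8: E = 35/31 + 35/30 + 35/29 + 35/28 + 35/27 = 6.049.

6.05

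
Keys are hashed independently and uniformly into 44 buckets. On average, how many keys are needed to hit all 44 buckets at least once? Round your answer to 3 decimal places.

The wait to go from k to k+1 distinct buckets is geometric with mean 44/(44-k).
E[T] = 44/44 + 44/43 + 44/42 + ... + 44/2 + 44/1 = 44·H_{44}.
H_{44} = 4.3727, so E[T] = 192.3999.

192.400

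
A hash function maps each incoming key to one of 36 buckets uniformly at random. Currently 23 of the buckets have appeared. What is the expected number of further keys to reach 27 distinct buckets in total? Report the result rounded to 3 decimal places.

12.642

From k distinct to k+1 distinct takes on average 36/(36-k) keys.
Sum over k = 23,...,26: E = 36/13 + 36/12 + 36/11 + 36/10 = 12.6420.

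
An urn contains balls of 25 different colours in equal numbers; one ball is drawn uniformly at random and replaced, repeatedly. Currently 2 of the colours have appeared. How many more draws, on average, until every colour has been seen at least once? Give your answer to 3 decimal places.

With k distinct colours already seen, the next new one takes an expected 25/(25-k) draws.
Sum over k = 2,...,24: E = 25/23 + 25/22 + 25/21 + ... + 25/2 + 25/1 = 93.3573.

93.357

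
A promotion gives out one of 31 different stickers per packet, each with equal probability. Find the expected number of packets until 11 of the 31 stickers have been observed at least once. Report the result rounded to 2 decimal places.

13.31

Going from k to k+1 distinct takes a geometric number of packets with mean 31/(31-k).
Sum over k = 0,...,10: E = 31/31 + 31/30 + 31/29 + ... + 31/22 + 31/21 = 13.315.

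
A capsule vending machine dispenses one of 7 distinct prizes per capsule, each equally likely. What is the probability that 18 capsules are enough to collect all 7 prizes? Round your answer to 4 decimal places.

0.6112

By inclusion–exclusion over which prizes are missing,
P(all seen) = Σ_{j=0}^{7} (-1)^j C(7,j)((7-j)/7)^18
= 1.00000 - 0.43657 + 0.04919 - 0.00148 + 0.00001 - 0.00000 + 0.00000 - 0.00000
= 0.61115.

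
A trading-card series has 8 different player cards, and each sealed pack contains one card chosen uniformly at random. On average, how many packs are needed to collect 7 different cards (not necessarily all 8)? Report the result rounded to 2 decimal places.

13.74

With k distinct cards already seen, the next new one arrives after an expected 8/(8-k) packs.
Sum over k = 0,...,6: E = 8/8 + 8/7 + 8/6 + ... + 8/3 + 8/2 = 13.743.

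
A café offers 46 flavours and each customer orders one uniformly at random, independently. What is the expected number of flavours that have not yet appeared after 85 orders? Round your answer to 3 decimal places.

For each flavour, P(unseen after 85) = (45/46)^85 = 0.1544.
By linearity of expectation, E[unseen] = 46·(45/46)^85 = 7.1024.

7.102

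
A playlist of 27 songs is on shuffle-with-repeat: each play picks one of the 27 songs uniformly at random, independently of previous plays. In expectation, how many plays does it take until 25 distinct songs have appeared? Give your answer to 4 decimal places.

Going from k to k+1 distinct takes a geometric number of plays with mean 27/(27-k).
Sum over k = 0,...,24: E = 27/27 + 27/26 + 27/25 + ... + 27/4 + 27/3 = 64.56933.

64.5693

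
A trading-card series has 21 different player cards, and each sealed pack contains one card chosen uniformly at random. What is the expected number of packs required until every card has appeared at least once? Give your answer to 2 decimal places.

76.55

After k distinct cards have appeared, the next pack gives a new one with probability (21-k)/21, so the expected wait for the (k+1)-th is 21/(21-k).
E[T] = 21/21 + 21/20 + 21/19 + ... + 21/2 + 21/1 = 21·H_{21}.
H_{21} = 3.645, so E[T] = 76.553.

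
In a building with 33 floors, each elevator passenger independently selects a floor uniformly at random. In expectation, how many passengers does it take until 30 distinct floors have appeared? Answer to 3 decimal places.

74.430

Going from k to k+1 distinct takes a geometric number of passengers with mean 33/(33-k).
Sum over k = 0,...,29: E = 33/33 + 33/32 + 33/31 + ... + 33/5 + 33/4 = 74.4303.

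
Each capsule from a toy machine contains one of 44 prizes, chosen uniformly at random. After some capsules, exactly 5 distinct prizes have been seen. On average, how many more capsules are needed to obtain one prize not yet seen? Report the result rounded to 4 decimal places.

The number of capsules until the next new prize is geometric with success probability 39/44, so its mean is 44/39.
E = 44/39 = 1.12821.

1.1282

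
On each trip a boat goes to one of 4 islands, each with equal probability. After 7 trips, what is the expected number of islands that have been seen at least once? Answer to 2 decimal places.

3.47

For each island, P(seen in 7 trips) = 1 - (3/4)^7 = 0.867.
By linearity of expectation, E[distinct seen] = 4·(1 - (3/4)^7) = 3.466.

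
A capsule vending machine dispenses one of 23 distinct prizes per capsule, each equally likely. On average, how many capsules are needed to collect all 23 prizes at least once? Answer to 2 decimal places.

85.89

After k distinct prizes have appeared, the next capsule gives a new one with probability (23-k)/23, so the expected wait for the (k+1)-th is 23/(23-k).
E[T] = 23/23 + 23/22 + 23/21 + ... + 23/2 + 23/1 = 23·H_{23}.
H_{23} = 3.734, so E[T] = 85.889.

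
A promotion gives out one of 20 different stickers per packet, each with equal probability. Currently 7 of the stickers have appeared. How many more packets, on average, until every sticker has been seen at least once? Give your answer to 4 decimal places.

63.6027

The wait to go from k to k+1 distinct stickers is geometric with mean 20/(20-k).
Sum over k = 7,...,19: E = 20/13 + 20/12 + 20/11 + ... + 20/2 + 20/1 = 63.60268.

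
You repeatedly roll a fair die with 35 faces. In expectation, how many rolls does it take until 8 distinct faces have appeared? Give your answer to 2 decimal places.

With k distinct faces already seen, the next new one arrives after an expected 35/(35-k) rolls.
Sum over k = 0,...,7: E = 35/35 + 35/34 + 35/33 + ... + 35/29 + 35/28 = 8.936.

8.94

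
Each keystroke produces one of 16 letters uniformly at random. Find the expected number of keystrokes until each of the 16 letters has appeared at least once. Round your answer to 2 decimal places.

54.09

Split into phases: going from k distinct to k+1 distinct takes on average 16/(16-k) keystrokes.
E[T] = 16/16 + 16/15 + 16/14 + ... + 16/2 + 16/1 = 16·H_{16}.
H_{16} = 3.381, so E[T] = 54.092.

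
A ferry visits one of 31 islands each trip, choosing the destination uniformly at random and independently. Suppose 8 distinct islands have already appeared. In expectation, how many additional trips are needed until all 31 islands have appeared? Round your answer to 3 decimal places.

115.763

With k distinct islands already seen, the next new one takes an expected 31/(31-k) trips.
Sum over k = 8,...,30: E = 31/23 + 31/22 + 31/21 + ... + 31/2 + 31/1 = 115.7630.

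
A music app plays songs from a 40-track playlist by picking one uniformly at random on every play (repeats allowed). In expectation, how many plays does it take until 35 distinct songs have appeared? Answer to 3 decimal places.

79.808

With k distinct songs already seen, the next new one arrives after an expected 40/(40-k) plays.
Sum over k = 0,...,34: E = 40/40 + 40/39 + 40/38 + ... + 40/7 + 40/6 = 79.8084.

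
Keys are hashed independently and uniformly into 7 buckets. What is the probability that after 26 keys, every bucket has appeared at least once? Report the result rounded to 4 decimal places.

Let A_i be the event that bucket i is missing after 26 keys. By inclusion–exclusion on the A_i,
P(all seen) = Σ_{j=0}^{7} (-1)^j C(7,j)((7-j)/7)^26
= 1.00000 - 0.12720 + 0.00333 - 0.00002 + 0.00000 - 0.00000 + 0.00000 - 0.00000
= 0.87612.

0.8761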